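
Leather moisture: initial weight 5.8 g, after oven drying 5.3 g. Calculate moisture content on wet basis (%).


8.6%


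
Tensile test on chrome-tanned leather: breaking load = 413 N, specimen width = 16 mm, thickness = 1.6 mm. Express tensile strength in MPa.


Cross-section = 16 x 1.6 = 25.6 mm^2
TS = 413 / 25.6 = 16.13 MPa
(1 N/mm^2 = 1 MPa)


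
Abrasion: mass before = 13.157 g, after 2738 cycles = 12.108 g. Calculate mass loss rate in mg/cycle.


Mass loss = 13.157 - 12.108 = 1.049 g
Rate = 1.049 / 2738 x 1000 = 0.383 mg/cycle


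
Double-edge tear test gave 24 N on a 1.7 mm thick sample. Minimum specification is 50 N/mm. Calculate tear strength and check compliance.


Tear strength = 24 / 1.7 = 14.1 N/mm
Required minimum = 50 N/mm
Compliant: No


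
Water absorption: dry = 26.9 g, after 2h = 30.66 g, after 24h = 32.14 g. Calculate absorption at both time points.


2h absorption = 14.0%
24h absorption = 19.5%

WA (2h) = (30.66 - 26.9) / 26.9 x 100 = 14.0%
WA (24h) = (32.14 - 26.9) / 26.9 x 100 = 19.5%


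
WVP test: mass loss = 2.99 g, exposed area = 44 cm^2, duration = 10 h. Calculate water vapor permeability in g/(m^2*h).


WVP = mass_loss / (area x time) x 10000
WVP = 2.99 / (44 x 10) x 10000
WVP = 2.99 / 440 x 10000 = 67.95 g/(m^2*h)


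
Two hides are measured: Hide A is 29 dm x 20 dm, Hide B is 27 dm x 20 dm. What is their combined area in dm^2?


Hide A area = 29 x 20 = 580 dm^2
Hide B area = 27 x 20 = 540 dm^2
Total = 580 + 540 = 1120 dm^2


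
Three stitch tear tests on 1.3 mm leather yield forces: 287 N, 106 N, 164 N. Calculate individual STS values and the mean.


STS1 = 287 / 1.3 = 220.8 N/mm
STS2 = 106 / 1.3 = 81.5 N/mm
STS3 = 164 / 1.3 = 126.2 N/mm
Mean = (220.8 + 81.5 + 126.2) / 3 = 142.8 N/mm


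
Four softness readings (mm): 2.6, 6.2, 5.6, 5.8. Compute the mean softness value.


5.05 mm


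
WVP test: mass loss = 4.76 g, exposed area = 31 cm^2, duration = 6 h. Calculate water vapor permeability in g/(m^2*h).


255.91 g/(m^2*h)

WVP = mass_loss / (area x time) x 10000
WVP = 4.76 / (31 x 6) x 10000
WVP = 4.76 / 186 x 10000 = 255.91 g/(m^2*h)


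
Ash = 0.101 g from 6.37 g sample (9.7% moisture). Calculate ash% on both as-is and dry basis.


As-is ash = 1.59%
Dry-basis ash = 1.76%

As-is ash% = 0.101 / 6.37 x 100 = 1.59%
Dry mass = 6.37 x (100 - 9.7) / 100 = 5.75211 g
Dry-basis ash% = 0.101 / 5.75211 x 100 = 1.76%


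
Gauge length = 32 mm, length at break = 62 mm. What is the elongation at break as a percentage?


Extension = 62 - 32 = 30 mm
Elongation = 30 / 32 x 100 = 93.8%


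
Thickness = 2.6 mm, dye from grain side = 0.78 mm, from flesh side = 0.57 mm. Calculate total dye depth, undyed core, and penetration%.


Total dyed = 1.35 mm
Undyed core = 1.25 mm
Penetration = 51.9%

Total dyed = 0.78 + 0.57 = 1.35 mm
Undyed core = 2.6 - 1.35 = 1.25 mm
Penetration = 1.35 / 2.6 x 100 = 51.9%


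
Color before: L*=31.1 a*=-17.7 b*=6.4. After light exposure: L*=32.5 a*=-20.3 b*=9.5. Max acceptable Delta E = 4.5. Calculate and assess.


Delta E = 4.28
Passes: Yes


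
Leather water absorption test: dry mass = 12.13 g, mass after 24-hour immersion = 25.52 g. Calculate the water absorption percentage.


Water absorbed = 25.52 - 12.13 = 13.39 g
WA% = 13.39 / 12.13 x 100 = 110.4%


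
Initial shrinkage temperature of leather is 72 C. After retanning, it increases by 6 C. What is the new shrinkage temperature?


New Ts = 72 + 6 = 78 C


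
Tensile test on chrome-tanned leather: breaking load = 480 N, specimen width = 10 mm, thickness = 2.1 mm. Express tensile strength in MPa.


22.86 MPa

Cross-section = 10 x 2.1 = 21.0 mm^2
TS = 480 / 21.0 = 22.86 MPa
(1 N/mm^2 = 1 MPa)


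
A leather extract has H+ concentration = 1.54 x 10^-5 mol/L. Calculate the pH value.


pH = -log10[H+]
pH = -log10(1.54 x 10^-5) = 4.81


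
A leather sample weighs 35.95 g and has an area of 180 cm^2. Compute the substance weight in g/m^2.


1997.2 g/m^2

Substance weight = mass / area x 10000
SW = 35.95 / 180 x 10000
SW = 1997.2 g/m^2


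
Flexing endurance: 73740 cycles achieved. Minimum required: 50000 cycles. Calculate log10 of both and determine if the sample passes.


Achieved: log10 = 4.87
Required: log10 = 4.70
Passes: Yes


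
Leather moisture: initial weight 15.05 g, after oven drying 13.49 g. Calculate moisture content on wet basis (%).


Moisture = 15.05 - 13.49 = 1.56 g
MC = 1.56 / 15.05 x 100 = 10.4%


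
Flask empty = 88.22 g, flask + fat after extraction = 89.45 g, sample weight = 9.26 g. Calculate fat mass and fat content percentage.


Fat mass = 89.45 - 88.22 = 1.23 g
Fat% = 1.23 / 9.26 x 100 = 13.3%


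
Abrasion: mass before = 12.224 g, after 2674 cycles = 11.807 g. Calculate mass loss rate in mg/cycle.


0.156 mg/cycle

Mass loss = 12.224 - 11.807 = 0.417 g
Rate = 0.417 / 2674 x 1000 = 0.156 mg/cycle


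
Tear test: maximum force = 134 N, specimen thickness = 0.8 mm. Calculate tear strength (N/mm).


167.5 N/mm


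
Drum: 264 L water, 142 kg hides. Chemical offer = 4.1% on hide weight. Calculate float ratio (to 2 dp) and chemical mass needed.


Float ratio = 1.86
Chemical needed = 5.822 kg

Float ratio = 264 / 142 = 1.86
Chemical = 142 x 4.1 / 100 = 5.822 kg


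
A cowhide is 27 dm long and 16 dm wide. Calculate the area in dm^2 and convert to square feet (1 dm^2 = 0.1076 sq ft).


Area = 27 x 16 = 432 dm^2
Conversion: 432 x 0.1076 = 46.48 sq ft


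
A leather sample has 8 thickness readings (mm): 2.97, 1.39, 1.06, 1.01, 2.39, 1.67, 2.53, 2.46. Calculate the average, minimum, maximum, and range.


Average = 1.94 mm
Min = 1.01 mm
Max = 2.97 mm
Range = 1.96 mm


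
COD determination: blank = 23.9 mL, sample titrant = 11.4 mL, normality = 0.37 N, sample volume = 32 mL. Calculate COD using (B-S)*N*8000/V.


1156.3 mg/L

COD = (23.9 - 11.4) x 0.37 x 8000 / 32
COD = 12.5 x 0.37 x 8000 / 32
COD = 1156.3 mg/L


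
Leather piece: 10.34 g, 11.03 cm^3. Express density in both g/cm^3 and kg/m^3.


0.937 g/cm^3
937 kg/m^3

Density = 10.34 / 11.03 = 0.937 g/cm^3
Convert: 0.937 x 1000 = 937 kg/m^3


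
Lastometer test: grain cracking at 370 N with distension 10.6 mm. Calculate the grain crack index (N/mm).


34.9 N/mm

Grain crack index = force / distension
Index = 370 / 10.6 = 34.9 N/mm


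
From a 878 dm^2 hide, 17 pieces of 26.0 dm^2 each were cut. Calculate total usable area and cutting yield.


Usable area = 442.0 dm^2
Yield = 50.3%


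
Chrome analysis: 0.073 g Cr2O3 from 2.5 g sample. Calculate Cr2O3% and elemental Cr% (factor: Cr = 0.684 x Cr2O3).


Cr2O3 = 2.92%
Cr = 2.00%

Cr2O3% = 0.073 / 2.5 x 100 = 2.92%
Cr% = 2.92 x 0.684 = 2.00%


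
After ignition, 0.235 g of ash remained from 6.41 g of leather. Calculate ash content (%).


Ash% = 0.235 / 6.41 x 100
Ash% = 3.67%


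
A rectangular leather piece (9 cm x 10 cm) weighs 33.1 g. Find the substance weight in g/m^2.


Area = 9 x 10 = 90 cm^2
SW = 33.1 / 90 x 10000 = 3677.8 g/m^2


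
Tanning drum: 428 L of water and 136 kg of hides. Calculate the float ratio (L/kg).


Float ratio = water / hide weight
Ratio = 428 / 136 = 3.1


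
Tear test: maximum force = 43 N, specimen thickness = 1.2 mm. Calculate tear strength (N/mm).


Tear strength = force / thickness
Tear = 43 / 1.2 = 35.8 N/mm


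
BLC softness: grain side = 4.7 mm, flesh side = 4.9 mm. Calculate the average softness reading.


4.80 mm


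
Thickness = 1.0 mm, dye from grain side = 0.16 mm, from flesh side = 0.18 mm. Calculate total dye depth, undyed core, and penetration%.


Total dyed = 0.34 mm
Undyed core = 0.66 mm
Penetration = 34.0%

Total dyed = 0.16 + 0.18 = 0.34 mm
Undyed core = 1.0 - 0.34 = 0.66 mm
Penetration = 0.34 / 1.0 x 100 = 34.0%


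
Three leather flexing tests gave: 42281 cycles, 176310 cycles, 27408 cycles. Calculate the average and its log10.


Average = 82000 cycles
log10 = 4.91


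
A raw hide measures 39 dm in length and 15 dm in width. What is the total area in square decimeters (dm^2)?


Area = length x width
Area = 39 x 15 = 585 dm^2


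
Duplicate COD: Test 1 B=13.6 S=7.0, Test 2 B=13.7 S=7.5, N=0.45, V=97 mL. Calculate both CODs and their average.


COD1 = (13.6 - 7.0) x 0.45 x 8000 / 97 = 244.9 mg/L
COD2 = (13.7 - 7.5) x 0.45 x 8000 / 97 = 230.1 mg/L
Average = (244.9 + 230.1) / 2 = 237.5 mg/L


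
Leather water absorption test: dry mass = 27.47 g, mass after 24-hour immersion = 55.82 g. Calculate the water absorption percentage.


103.2%

Water absorbed = 55.82 - 27.47 = 28.35 g
WA% = 28.35 / 27.47 x 100 = 103.2%


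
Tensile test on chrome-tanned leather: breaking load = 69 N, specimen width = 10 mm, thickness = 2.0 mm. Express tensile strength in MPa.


3.45 MPa

Cross-section = 10 x 2.0 = 20.0 mm^2
TS = 69 / 20.0 = 3.45 MPa
(1 N/mm^2 = 1 MPa)


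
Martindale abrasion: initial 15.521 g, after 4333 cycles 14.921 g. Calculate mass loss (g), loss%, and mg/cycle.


Mass loss = 0.600 g
Loss = 3.87%
Rate = 0.138 mg/cycle


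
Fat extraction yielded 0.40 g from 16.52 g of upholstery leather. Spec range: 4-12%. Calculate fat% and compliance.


Fat% = 0.40 / 16.52 x 100 = 2.4%
Spec range: 4-12%
Compliant: No


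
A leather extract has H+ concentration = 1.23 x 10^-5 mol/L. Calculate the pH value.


pH = -log10[H+]
pH = -log10(1.23 x 10^-5) = 4.91


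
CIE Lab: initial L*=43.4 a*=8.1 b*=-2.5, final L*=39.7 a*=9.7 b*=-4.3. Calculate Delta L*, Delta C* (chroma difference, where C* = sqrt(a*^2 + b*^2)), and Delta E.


Delta L* = -3.7
Delta C* = 2.13
Delta E = 4.41

Delta L* = 39.7 - 43.4 = -3.7
C1* = sqrt((8.1)^2 + (-2.5)^2) = 8.477
C2* = sqrt((9.7)^2 + (-4.3)^2) = 10.610
Delta C* = 10.610 - 8.477 = 2.13
Delta E = sqrt((-3.7)^2 + (1.6)^2 + (-1.8)^2) = 4.41


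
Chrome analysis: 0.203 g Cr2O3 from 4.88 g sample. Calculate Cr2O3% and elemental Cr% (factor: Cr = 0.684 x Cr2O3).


Cr2O3 = 4.16%
Cr = 2.85%


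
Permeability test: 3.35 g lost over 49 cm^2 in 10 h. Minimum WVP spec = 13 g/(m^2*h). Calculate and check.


WVP = 3.35 / (49 x 10) x 10000 = 68.37 g/(m^2*h)
Minimum: 13 g/(m^2*h)
Meets spec: Yes


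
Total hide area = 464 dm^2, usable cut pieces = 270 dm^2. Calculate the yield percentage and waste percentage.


Yield = 270 / 464 x 100 = 58.2%
Waste = 464 - 270 = 194 dm^2
Waste% = 100 - 58.2 = 41.8%


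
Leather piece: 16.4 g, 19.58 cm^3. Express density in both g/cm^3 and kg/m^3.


0.838 g/cm^3
838 kg/m^3

Density = 16.4 / 19.58 = 0.838 g/cm^3
Convert: 0.838 x 1000 = 838 kg/m^3


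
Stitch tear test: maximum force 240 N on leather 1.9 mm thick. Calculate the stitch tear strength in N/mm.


126.3 N/mm


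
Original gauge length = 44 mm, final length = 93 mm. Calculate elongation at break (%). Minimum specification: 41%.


Elongation = 111.4%
Meets spec: Yes

Extension = 93 - 44 = 49 mm
Elongation = 49 / 44 x 100 = 111.4%
Minimum required: 41%
Meets specification: Yes


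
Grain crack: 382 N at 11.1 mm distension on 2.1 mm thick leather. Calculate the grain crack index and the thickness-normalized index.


Crack index = 34.4 N/mm
Normalized index = 16.4 N/mm per mm


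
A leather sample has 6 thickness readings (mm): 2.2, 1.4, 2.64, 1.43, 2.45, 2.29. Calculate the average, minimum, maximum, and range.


Average = 2.07 mm
Min = 1.4 mm
Max = 2.64 mm
Range = 1.24 mm

Sum = 12.41
Average = 12.41 / 6 = 2.07 mm
Minimum = 1.4 mm
Maximum = 2.64 mm
Range = 2.64 - 1.4 = 1.24 mm


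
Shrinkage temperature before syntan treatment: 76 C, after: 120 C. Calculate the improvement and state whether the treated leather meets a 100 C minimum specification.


Improvement = 120 - 76 = 44 C
Spec check: 120 C >= 100 C? Yes


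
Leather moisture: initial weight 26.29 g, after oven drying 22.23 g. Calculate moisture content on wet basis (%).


Moisture = 26.29 - 22.23 = 4.06 g
MC = 4.06 / 26.29 x 100 = 15.4%


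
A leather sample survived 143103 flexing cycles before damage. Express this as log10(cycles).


log10(143103) = 5.16


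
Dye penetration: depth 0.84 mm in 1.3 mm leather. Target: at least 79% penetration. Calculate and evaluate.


Penetration = 64.6%
Meets target: No


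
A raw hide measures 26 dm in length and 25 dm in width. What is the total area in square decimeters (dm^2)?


650 dm^2

Area = length x width
Area = 26 x 25 = 650 dm^2


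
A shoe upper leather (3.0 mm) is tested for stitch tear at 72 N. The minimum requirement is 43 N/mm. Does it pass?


STS = 24.0 N/mm
Passes: No


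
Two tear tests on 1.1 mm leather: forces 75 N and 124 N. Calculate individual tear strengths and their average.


Tear 1 = 68.2 N/mm
Tear 2 = 112.7 N/mm
Average = 90.5 N/mm

Tear 1 = 75 / 1.1 = 68.2 N/mm
Tear 2 = 124 / 1.1 = 112.7 N/mm
Average = (68.2 + 112.7) / 2 = 90.5 N/mm


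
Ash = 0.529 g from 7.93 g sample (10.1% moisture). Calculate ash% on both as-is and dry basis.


As-is ash% = 0.529 / 7.93 x 100 = 6.67%
Dry mass = 7.93 x (100 - 10.1) / 100 = 7.12907 g
Dry-basis ash% = 0.529 / 7.12907 x 100 = 7.42%


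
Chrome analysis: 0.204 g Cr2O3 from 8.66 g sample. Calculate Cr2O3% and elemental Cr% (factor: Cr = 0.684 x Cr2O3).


Cr2O3 = 2.36%
Cr = 1.61%

Cr2O3% = 0.204 / 8.66 x 100 = 2.36%
Cr% = 2.36 x 0.684 = 1.61%


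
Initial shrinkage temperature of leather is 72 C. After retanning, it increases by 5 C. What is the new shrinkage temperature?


77 C

New Ts = 72 + 5 = 77 C


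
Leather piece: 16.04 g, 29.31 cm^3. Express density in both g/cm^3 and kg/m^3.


Density = 16.04 / 29.31 = 0.547 g/cm^3
Convert: 0.547 x 1000 = 547 kg/m^3


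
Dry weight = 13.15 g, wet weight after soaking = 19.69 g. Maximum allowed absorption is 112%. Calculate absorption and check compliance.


Absorption = 49.7%
Compliant: Yes


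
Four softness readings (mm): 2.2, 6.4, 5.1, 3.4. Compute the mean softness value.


4.28 mm

Sum = 2.2 + 6.4 + 5.1 + 3.4
Mean = 17.1 / 4 = 4.28 mm


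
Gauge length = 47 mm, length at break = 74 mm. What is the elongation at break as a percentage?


57.4%


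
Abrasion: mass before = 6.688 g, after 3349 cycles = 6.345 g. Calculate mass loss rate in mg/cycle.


Mass loss = 6.688 - 6.345 = 0.343 g
Rate = 0.343 / 3349 x 1000 = 0.102 mg/cycle


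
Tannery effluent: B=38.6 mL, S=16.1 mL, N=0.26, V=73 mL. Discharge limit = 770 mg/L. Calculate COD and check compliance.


COD = 641.1 mg/L
Compliant: Yes

COD = (38.6 - 16.1) x 0.26 x 8000 / 73 = 641.1 mg/L
Limit: 770 mg/L
Compliant: Yes


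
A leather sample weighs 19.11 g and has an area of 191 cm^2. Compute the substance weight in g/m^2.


1000.5 g/m^2

Substance weight = mass / area x 10000
SW = 19.11 / 191 x 10000
SW = 1000.5 g/m^2


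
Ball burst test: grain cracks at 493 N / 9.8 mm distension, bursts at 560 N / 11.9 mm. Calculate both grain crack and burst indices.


Crack index = 493 / 9.8 = 50.3 N/mm
Burst index = 560 / 11.9 = 47.1 N/mm


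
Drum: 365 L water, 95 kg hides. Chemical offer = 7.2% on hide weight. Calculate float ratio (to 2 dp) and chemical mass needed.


Float ratio = 365 / 95 = 3.84
Chemical = 95 x 7.2 / 100 = 6.84 kg


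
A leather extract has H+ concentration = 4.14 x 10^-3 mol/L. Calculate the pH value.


pH = 2.38


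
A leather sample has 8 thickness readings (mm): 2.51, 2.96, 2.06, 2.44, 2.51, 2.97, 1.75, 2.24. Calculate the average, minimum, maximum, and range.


Average = 2.43 mm
Min = 1.75 mm
Max = 2.97 mm
Range = 1.22 mm


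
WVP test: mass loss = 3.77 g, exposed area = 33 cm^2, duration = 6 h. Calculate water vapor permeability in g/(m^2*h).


190.40 g/(m^2*h)

WVP = mass_loss / (area x time) x 10000
WVP = 3.77 / (33 x 6) x 10000
WVP = 3.77 / 198 x 10000 = 190.40 g/(m^2*h)


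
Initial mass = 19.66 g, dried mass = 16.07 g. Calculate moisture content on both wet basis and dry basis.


Moisture lost = 19.66 - 16.07 = 3.59 g
Wet basis MC = 3.59 / 19.66 x 100 = 18.3%
Dry basis MC = 3.59 / 16.07 x 100 = 22.3%


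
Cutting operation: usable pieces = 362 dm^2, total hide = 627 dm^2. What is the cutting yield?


Yield = usable / total x 100
Yield = 362 / 627 x 100 = 57.7%


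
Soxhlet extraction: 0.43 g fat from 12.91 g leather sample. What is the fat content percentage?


Fat content = 0.43 / 12.91 x 100
Fat = 3.3%


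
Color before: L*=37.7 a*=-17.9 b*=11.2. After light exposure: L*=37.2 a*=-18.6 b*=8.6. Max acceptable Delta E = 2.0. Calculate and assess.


dL = -0.5, da = -0.7, db = -2.6
dE = sqrt((-0.5)^2 + (-0.7)^2 + (-2.6)^2) = 2.74
Max = 2.0
Passes: No


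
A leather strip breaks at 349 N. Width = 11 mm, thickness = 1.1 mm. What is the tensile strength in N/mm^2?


Cross-sectional area = 11 x 1.1 = 12.1 mm^2
Tensile strength = 349 / 12.1 = 28.84 N/mm^2


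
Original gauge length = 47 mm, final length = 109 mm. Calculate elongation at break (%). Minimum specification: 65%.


Extension = 109 - 47 = 62 mm
Elongation = 62 / 47 x 100 = 131.9%
Minimum required: 65%
Meets specification: Yes


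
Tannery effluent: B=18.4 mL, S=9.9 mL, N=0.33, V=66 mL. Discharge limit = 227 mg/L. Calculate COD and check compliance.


COD = (18.4 - 9.9) x 0.33 x 8000 / 66 = 340.0 mg/L
Limit: 227 mg/L
Compliant: No


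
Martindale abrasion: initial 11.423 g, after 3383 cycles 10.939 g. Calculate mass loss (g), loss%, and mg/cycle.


Mass loss = 0.484 g
Loss = 4.24%
Rate = 0.143 mg/cycle


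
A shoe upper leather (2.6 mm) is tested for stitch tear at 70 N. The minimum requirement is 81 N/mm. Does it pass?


STS = 26.9 N/mm
Passes: No


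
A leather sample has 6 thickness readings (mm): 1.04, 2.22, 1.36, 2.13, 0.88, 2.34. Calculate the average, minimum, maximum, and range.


Average = 1.66 mm
Min = 0.88 mm
Max = 2.34 mm
Range = 1.46 mm

Sum = 9.97
Average = 9.97 / 6 = 1.66 mm
Minimum = 0.88 mm
Maximum = 2.34 mm
Range = 2.34 - 0.88 = 1.46 mm


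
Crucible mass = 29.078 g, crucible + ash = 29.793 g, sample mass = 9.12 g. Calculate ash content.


Ash mass = 29.793 - 29.078 = 0.715 g
Ash% = 0.715 / 9.12 x 100 = 7.84%


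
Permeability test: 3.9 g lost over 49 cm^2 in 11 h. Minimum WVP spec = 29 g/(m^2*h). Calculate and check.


WVP = 3.9 / (49 x 11) x 10000 = 72.36 g/(m^2*h)
Minimum: 29 g/(m^2*h)
Meets spec: Yes


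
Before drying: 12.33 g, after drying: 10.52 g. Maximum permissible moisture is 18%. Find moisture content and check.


Moisture content = 14.7%
Acceptable: Yes


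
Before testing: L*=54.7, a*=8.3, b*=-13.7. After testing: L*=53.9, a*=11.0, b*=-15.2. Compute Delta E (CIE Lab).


Delta E = 3.19


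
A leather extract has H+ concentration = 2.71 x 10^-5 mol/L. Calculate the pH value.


pH = 4.57


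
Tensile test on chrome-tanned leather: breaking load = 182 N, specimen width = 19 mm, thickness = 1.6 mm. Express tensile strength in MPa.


Cross-section = 19 x 1.6 = 30.4 mm^2
TS = 182 / 30.4 = 5.99 MPa
(1 N/mm^2 = 1 MPa)


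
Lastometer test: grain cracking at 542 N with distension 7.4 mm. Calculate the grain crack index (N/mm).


73.2 N/mm


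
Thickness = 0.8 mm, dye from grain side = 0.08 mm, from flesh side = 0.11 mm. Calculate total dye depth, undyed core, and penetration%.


Total dyed = 0.19 mm
Undyed core = 0.61 mm
Penetration = 23.8%


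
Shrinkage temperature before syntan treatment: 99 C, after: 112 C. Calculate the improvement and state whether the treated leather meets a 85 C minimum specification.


Improvement = 13 C
Meets 85 C spec: Yes

Improvement = 112 - 99 = 13 C
Spec check: 112 C >= 85 C? Yes


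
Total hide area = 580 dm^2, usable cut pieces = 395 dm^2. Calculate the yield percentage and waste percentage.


Yield = 395 / 580 x 100 = 68.1%
Waste = 580 - 395 = 185 dm^2
Waste% = 100 - 68.1 = 31.9%


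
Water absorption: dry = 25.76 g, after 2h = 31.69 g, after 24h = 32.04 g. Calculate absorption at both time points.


WA (2h) = (31.69 - 25.76) / 25.76 x 100 = 23.0%
WA (24h) = (32.04 - 25.76) / 25.76 x 100 = 24.4%


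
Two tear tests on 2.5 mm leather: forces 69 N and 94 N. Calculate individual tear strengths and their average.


Tear 1 = 27.6 N/mm
Tear 2 = 37.6 N/mm
Average = 32.6 N/mm

Tear 1 = 69 / 2.5 = 27.6 N/mm
Tear 2 = 94 / 2.5 = 37.6 N/mm
Average = (27.6 + 37.6) / 2 = 32.6 N/mm


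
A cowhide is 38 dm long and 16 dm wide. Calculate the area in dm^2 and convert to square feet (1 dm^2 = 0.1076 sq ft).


Area = 38 x 16 = 608 dm^2
Conversion: 608 x 0.1076 = 65.42 sq ft


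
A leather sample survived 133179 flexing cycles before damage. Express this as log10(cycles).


5.12


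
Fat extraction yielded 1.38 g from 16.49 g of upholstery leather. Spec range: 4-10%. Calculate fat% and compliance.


Fat content = 8.4%
Compliant: Yes

Fat% = 1.38 / 16.49 x 100 = 8.4%
Spec range: 4-10%
Compliant: Yes


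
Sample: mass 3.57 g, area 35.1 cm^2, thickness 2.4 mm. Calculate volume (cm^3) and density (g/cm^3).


Thickness in cm = 2.4 / 10 = 0.24 cm
Volume = 35.1 x 0.24 = 8.424 cm^3
Density = 3.57 / 8.424 = 0.424 g/cm^3


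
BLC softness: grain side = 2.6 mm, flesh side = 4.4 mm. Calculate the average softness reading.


3.50 mm

Average = (2.6 + 4.4) / 2
Average = 3.50 mm


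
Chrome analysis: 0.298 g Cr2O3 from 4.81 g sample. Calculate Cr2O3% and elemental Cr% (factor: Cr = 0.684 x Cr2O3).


Cr2O3 = 6.20%
Cr = 4.24%


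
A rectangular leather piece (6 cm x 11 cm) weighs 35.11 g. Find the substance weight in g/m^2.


5319.7 g/m^2

Area = 6 x 11 = 66 cm^2
SW = 35.11 / 66 x 10000 = 5319.7 g/m^2


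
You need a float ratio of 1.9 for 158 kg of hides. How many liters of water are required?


Water = hide weight x target ratio
Water = 158 x 1.9 = 300.2 L


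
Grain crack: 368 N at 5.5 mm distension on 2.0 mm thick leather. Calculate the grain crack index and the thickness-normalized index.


Crack index = 368 / 5.5 = 66.9 N/mm
Normalized = 66.9 / 2.0 = 33.5 N/mm per mm


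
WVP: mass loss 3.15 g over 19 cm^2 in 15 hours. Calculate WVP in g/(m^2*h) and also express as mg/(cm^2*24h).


WVP = 3.15 / (19 x 15) x 10000 = 110.53 g/(m^2*h)
Mass loss in mg = 3.15 x 1000 = 3150 mg
Per cm^2 per 24h in mg: 3150 x 24 / (19 x 15) = 75600 / 285 = 265.26 mg/(cm^2*24h)


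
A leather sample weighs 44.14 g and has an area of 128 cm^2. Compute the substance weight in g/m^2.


Substance weight = mass / area x 10000
SW = 44.14 / 128 x 10000
SW = 3448.4 g/m^2


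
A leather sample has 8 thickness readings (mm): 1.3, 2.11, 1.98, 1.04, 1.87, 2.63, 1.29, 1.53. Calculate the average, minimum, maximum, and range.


Average = 1.72 mm
Min = 1.04 mm
Max = 2.63 mm
Range = 1.59 mm

Sum = 13.75
Average = 13.75 / 8 = 1.72 mm
Minimum = 1.04 mm
Maximum = 2.63 mm
Range = 2.63 - 1.04 = 1.59 mm


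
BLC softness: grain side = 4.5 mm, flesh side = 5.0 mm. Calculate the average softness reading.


Average = (4.5 + 5.0) / 2
Average = 4.75 mm


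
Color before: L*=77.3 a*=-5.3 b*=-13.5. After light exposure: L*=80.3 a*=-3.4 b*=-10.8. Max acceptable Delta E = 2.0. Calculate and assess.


dL = 3.0, da = 1.9, db = 2.7
dE = sqrt((3.0)^2 + (1.9)^2 + (2.7)^2) = 4.46
Max = 2.0
Passes: No


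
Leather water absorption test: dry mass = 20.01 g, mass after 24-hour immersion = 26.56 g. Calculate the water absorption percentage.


Water absorbed = 26.56 - 20.01 = 6.55 g
WA% = 6.55 / 20.01 x 100 = 32.7%


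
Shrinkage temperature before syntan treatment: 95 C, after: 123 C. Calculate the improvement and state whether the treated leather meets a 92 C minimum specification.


Improvement = 123 - 95 = 28 C
Spec check: 123 C >= 92 C? Yes


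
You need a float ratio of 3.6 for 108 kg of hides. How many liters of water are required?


388.8 L

Water = hide weight x target ratio
Water = 108 x 3.6 = 388.8 L


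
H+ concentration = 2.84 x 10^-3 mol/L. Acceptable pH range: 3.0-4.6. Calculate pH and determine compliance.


pH = 2.55
Compliant: No

pH = -log10(2.84 x 10^-3) = 2.55
Range: 3.0 to 4.6
Compliant: No


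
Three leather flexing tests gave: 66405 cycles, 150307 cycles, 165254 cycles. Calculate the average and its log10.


Average = (66405 + 150307 + 165254) / 3 = 127322 cycles
log10(127322) = 5.10


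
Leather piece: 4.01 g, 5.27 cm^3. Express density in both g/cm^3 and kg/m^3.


Density = 4.01 / 5.27 = 0.761 g/cm^3
Convert: 0.761 x 1000 = 761 kg/m^3


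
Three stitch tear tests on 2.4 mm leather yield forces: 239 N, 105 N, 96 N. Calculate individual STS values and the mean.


STS1 = 239 / 2.4 = 99.6 N/mm
STS2 = 105 / 2.4 = 43.8 N/mm
STS3 = 96 / 2.4 = 40.0 N/mm
Mean = (99.6 + 43.8 + 40.0) / 3 = 61.1 N/mm


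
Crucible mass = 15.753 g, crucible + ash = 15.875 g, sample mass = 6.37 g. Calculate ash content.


Ash mass = 0.122 g
Ash content = 1.92%


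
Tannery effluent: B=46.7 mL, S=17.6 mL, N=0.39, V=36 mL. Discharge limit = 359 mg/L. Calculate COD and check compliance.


COD = (46.7 - 17.6) x 0.39 x 8000 / 36 = 2522.0 mg/L
Limit: 359 mg/L
Compliant: No


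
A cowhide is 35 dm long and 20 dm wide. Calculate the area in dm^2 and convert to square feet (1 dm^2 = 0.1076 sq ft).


700 dm^2
75.32 sq ft


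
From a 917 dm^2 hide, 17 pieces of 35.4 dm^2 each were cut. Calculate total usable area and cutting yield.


Total usable = 17 x 35.4 = 601.8 dm^2
Yield = 601.8 / 917 x 100 = 65.6%


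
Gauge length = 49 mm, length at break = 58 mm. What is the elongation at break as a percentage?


Extension = 58 - 49 = 9 mm
Elongation = 9 / 49 x 100 = 18.4%


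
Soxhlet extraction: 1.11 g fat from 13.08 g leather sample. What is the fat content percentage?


Fat content = 1.11 / 13.08 x 100
Fat = 8.5%


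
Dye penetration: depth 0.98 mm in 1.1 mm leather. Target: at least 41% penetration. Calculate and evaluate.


Penetration = 0.98 / 1.1 x 100 = 89.1%
Target: 41%
Meets target: Yes


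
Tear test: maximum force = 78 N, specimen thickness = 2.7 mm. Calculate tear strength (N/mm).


28.9 N/mm


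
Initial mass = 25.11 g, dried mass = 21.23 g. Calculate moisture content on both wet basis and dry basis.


Wet basis = 15.5%
Dry basis = 18.3%


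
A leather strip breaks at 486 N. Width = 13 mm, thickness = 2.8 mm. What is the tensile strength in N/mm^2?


13.35 N/mm^2

Cross-sectional area = 13 x 2.8 = 36.4 mm^2
Tensile strength = 486 / 36.4 = 13.35 N/mm^2


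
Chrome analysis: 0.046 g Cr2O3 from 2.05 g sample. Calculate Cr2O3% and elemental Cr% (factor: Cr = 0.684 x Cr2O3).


Cr2O3 = 2.24%
Cr = 1.53%

Cr2O3% = 0.046 / 2.05 x 100 = 2.24%
Cr% = 2.24 x 0.684 = 1.53%


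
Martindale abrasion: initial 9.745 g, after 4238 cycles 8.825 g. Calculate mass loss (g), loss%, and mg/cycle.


Loss = 9.745 - 8.825 = 0.920 g
Loss% = 0.920 / 9.745 x 100 = 9.44%
Rate = 0.920 / 4238 x 1000 = 0.217 mg/cycle


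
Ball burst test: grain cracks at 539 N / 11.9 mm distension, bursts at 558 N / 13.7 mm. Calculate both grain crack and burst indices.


Crack index = 539 / 11.9 = 45.3 N/mm
Burst index = 558 / 13.7 = 40.7 N/mm


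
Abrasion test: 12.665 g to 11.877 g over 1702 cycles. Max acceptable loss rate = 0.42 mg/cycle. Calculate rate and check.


Loss = 12.665 - 11.877 = 0.788 g
Rate = 0.788 g / 1702 cycles x 1000 = 0.463 mg/cycle
Max = 0.42 mg/cycle
Passes: No


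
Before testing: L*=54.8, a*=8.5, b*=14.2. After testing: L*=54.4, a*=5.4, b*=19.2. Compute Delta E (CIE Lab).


dL = 54.4 - 54.8 = -0.4
da = 5.4 - 8.5 = -3.1
db = 19.2 - 14.2 = 5.0
dE = sqrt((-0.4)^2 + (-3.1)^2 + (5.0)^2) = 5.90


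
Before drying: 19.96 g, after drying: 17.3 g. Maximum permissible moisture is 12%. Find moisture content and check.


Moisture content = 13.3%
Acceptable: No


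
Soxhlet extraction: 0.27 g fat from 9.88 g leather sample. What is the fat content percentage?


Fat content = 0.27 / 9.88 x 100
Fat = 2.7%


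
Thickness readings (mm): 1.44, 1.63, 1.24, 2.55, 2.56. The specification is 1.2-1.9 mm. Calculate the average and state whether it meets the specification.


Average = 1.88 mm
Within specification: Yes

Sum = 9.42
Average = 9.42 / 5 = 1.88 mm
Specification range: 1.2 to 1.9 mm
Within spec: Yes


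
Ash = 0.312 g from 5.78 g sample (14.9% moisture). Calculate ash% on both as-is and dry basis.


As-is ash = 5.40%
Dry-basis ash = 6.34%


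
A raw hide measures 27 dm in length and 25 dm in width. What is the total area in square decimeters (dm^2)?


Area = length x width
Area = 27 x 25 = 675 dm^2


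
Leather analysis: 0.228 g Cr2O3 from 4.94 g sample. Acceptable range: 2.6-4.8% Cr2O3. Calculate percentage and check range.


Cr2O3 = 4.62%
Within range: Yes


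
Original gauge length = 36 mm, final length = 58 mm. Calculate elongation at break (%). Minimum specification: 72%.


Extension = 58 - 36 = 22 mm
Elongation = 22 / 36 x 100 = 61.1%
Minimum required: 72%
Meets specification: No


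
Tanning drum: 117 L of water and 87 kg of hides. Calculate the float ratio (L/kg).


1.3


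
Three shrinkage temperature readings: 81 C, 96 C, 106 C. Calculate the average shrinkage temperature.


94.3 C


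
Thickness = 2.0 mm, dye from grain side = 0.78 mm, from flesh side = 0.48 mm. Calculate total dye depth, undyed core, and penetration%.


Total dyed = 0.78 + 0.48 = 1.26 mm
Undyed core = 2.0 - 1.26 = 0.74 mm
Penetration = 1.26 / 2.0 x 100 = 63.0%


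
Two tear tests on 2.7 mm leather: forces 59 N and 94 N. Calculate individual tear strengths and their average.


Tear 1 = 21.9 N/mm
Tear 2 = 34.8 N/mm
Average = 28.4 N/mm


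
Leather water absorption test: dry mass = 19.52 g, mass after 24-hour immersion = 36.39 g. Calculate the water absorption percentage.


86.4%


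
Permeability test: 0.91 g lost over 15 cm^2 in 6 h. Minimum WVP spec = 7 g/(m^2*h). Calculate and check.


WVP = 0.91 / (15 x 6) x 10000 = 101.11 g/(m^2*h)
Minimum: 7 g/(m^2*h)
Meets spec: Yes


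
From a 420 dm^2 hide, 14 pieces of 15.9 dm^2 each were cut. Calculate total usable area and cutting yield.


Usable area = 222.6 dm^2
Yield = 53.0%

Total usable = 14 x 15.9 = 222.6 dm^2
Yield = 222.6 / 420 x 100 = 53.0%


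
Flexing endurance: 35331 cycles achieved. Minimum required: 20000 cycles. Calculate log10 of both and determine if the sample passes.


Achieved: log10 = 4.55
Required: log10 = 4.30
Passes: Yes

log10(35331) = 4.55
log10(20000) = 4.30
Passes: Yes


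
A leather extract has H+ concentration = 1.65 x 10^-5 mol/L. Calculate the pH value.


pH = -log10[H+]
pH = -log10(1.65 x 10^-5) = 4.78


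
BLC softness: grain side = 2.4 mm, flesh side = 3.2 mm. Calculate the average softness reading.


Average = (2.4 + 3.2) / 2
Average = 2.80 mm


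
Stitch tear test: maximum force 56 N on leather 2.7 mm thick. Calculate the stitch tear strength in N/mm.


20.7 N/mm


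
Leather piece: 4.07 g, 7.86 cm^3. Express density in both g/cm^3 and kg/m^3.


0.518 g/cm^3
518 kg/m^3

Density = 4.07 / 7.86 = 0.518 g/cm^3
Convert: 0.518 x 1000 = 518 kg/m^3


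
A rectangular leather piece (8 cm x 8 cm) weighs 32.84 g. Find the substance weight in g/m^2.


5131.3 g/m^2

Area = 8 x 8 = 64 cm^2
SW = 32.84 / 64 x 10000 = 5131.3 g/m^2


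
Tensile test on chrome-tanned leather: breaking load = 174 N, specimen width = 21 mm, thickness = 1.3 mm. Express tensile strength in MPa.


Cross-section = 21 x 1.3 = 27.3 mm^2
TS = 174 / 27.3 = 6.37 MPa
(1 N/mm^2 = 1 MPa)


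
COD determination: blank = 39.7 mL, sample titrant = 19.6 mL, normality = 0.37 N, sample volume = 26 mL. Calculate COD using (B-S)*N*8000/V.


COD = (39.7 - 19.6) x 0.37 x 8000 / 26
COD = 20.1 x 0.37 x 8000 / 26
COD = 2288.3 mg/L


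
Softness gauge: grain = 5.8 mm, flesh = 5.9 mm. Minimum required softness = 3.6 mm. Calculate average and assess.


Average = (5.8 + 5.9) / 2 = 5.85 mm
Minimum = 3.6 mm
Meets requirement: Yes


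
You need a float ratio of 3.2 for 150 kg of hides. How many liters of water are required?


480.0 L

Water = hide weight x target ratio
Water = 150 x 3.2 = 480.0 L


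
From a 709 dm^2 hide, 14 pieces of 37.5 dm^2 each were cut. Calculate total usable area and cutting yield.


Total usable = 14 x 37.5 = 525.0 dm^2
Yield = 525.0 / 709 x 100 = 74.0%


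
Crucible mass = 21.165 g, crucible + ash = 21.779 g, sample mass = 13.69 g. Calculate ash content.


Ash mass = 21.779 - 21.165 = 0.614 g
Ash% = 0.614 / 13.69 x 100 = 4.49%


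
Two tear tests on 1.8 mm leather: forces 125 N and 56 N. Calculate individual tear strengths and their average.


Tear 1 = 125 / 1.8 = 69.4 N/mm
Tear 2 = 56 / 1.8 = 31.1 N/mm
Average = (69.4 + 31.1) / 2 = 50.3 N/mm


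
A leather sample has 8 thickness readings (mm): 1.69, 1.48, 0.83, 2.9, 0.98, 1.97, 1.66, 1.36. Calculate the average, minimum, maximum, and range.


Average = 1.61 mm
Min = 0.83 mm
Max = 2.9 mm
Range = 2.07 mm

Sum = 12.87
Average = 12.87 / 8 = 1.61 mm
Minimum = 0.83 mm
Maximum = 2.9 mm
Range = 2.9 - 0.83 = 2.07 mm


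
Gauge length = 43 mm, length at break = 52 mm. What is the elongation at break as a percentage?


Extension = 52 - 43 = 9 mm
Elongation = 9 / 43 x 100 = 20.9%


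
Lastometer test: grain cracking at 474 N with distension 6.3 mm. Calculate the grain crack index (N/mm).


Grain crack index = force / distension
Index = 474 / 6.3 = 75.2 N/mm


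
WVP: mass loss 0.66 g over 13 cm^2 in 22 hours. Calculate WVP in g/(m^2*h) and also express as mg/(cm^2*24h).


WVP = 23.08 g/(m^2*h)
Daily rate = 55.38 mg/(cm^2*24h)


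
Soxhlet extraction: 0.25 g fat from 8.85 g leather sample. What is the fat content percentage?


Fat content = 0.25 / 8.85 x 100
Fat = 2.8%


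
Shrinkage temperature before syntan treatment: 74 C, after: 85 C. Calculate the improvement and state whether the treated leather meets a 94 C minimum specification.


Improvement = 85 - 74 = 11 C
Spec check: 85 C >= 94 C? No


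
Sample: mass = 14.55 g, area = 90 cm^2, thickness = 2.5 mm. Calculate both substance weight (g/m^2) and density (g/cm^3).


Substance weight = 1616.7 g/m^2
Density = 0.647 g/cm^3

SW = 14.55 / 90 x 10000 = 1616.7 g/m^2
Volume = 90 x 2.5 / 10 = 22.50 cm^3
Density = 14.55 / 22.50 = 0.647 g/cm^3


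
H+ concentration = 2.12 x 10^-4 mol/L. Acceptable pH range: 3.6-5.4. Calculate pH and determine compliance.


pH = -log10(2.12 x 10^-4) = 3.67
Range: 3.6 to 5.4
Compliant: Yes


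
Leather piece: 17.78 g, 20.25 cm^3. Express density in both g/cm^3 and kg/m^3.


Density = 17.78 / 20.25 = 0.878 g/cm^3
Convert: 0.878 x 1000 = 878 kg/m^3


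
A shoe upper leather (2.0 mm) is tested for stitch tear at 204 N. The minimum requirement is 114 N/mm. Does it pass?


STS = 102.0 N/mm
Passes: No

STS = 204 / 2.0 = 102.0 N/mm
Minimum required: 114 N/mm
Passes: No


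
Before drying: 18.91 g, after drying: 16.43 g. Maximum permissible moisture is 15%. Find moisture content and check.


Moisture content = 13.1%
Acceptable: Yes


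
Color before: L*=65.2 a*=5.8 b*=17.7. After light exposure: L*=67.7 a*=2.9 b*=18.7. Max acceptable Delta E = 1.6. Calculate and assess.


Delta E = 3.96
Passes: No


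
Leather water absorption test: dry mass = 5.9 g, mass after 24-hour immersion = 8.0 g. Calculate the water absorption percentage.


35.6%

Water absorbed = 8.0 - 5.9 = 2.10 g
WA% = 2.10 / 5.9 x 100 = 35.6%


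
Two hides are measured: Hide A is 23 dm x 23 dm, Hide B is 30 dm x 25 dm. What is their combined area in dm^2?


Hide A area = 23 x 23 = 529 dm^2
Hide B area = 30 x 25 = 750 dm^2
Total = 529 + 750 = 1279 dm^2


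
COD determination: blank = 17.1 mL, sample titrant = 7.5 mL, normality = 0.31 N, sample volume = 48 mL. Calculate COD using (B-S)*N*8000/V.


COD = (17.1 - 7.5) x 0.31 x 8000 / 48
COD = 9.6 x 0.31 x 8000 / 48
COD = 496.0 mg/L


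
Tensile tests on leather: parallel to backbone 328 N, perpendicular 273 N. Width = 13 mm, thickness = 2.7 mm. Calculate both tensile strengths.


Parallel = 9.34 N/mm^2
Perpendicular = 7.78 N/mm^2


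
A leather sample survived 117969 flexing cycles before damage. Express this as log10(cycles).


log10(117969) = 5.07


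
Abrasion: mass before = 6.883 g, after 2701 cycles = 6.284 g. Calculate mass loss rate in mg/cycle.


0.222 mg/cycle

Mass loss = 6.883 - 6.284 = 0.599 g
Rate = 0.599 / 2701 x 1000 = 0.222 mg/cycle


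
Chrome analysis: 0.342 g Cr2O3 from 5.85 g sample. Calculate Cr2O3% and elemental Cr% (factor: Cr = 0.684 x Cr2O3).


Cr2O3% = 0.342 / 5.85 x 100 = 5.85%
Cr% = 5.85 x 0.684 = 4.00%


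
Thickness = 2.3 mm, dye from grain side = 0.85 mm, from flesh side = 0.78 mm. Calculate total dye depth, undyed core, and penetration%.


Total dyed = 0.85 + 0.78 = 1.63 mm
Undyed core = 2.3 - 1.63 = 0.67 mm
Penetration = 1.63 / 2.3 x 100 = 70.9%


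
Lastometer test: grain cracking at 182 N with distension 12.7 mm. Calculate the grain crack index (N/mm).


14.3 N/mm


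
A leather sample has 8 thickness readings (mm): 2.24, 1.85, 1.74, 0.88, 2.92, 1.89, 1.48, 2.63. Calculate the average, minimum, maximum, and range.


Sum = 15.63
Average = 15.63 / 8 = 1.95 mm
Minimum = 0.88 mm
Maximum = 2.92 mm
Range = 2.92 - 0.88 = 2.04 mm


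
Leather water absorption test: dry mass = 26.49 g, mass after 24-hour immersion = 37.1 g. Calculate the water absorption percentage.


Water absorbed = 37.1 - 26.49 = 10.61 g
WA% = 10.61 / 26.49 x 100 = 40.1%


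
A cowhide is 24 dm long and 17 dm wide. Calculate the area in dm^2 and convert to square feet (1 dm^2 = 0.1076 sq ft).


Area = 24 x 17 = 408 dm^2
Conversion: 408 x 0.1076 = 43.90 sq ft


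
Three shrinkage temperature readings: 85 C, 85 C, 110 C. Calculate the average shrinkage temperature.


93.3 C


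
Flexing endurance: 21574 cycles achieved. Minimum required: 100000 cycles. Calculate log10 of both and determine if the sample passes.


log10(21574) = 4.33
log10(100000) = 5.00
Passes: No


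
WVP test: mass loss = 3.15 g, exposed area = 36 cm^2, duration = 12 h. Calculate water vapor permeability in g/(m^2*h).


72.92 g/(m^2*h)

WVP = mass_loss / (area x time) x 10000
WVP = 3.15 / (36 x 12) x 10000
WVP = 3.15 / 432 x 10000 = 72.92 g/(m^2*h)


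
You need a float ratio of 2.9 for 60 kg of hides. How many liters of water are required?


174.0 L

Water = hide weight x target ratio
Water = 60 x 2.9 = 174.0 L


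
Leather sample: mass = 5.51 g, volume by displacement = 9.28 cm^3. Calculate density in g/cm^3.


Density = mass / volume
Density = 5.51 / 9.28 = 0.594 g/cm^3


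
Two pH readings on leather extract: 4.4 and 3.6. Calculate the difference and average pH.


Difference = 0.8
Average pH = 4.00

Difference = |4.4 - 3.6| = 0.8
Average = (4.4 + 3.6) / 2 = 4.00


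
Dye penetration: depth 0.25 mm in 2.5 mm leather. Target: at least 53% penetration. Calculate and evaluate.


Penetration = 0.25 / 2.5 x 100 = 10.0%
Target: 53%
Meets target: No


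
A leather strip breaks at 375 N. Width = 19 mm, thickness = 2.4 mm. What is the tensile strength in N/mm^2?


Cross-sectional area = 19 x 2.4 = 45.6 mm^2
Tensile strength = 375 / 45.6 = 8.22 N/mm^2


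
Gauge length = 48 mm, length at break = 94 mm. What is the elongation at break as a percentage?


Extension = 94 - 48 = 46 mm
Elongation = 46 / 48 x 100 = 95.8%


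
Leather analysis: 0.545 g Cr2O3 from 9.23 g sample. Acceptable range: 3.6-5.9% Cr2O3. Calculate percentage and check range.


Cr2O3% = 0.545 / 9.23 x 100 = 5.90%
Acceptable range: 3.6 to 5.9%
Within range: Yes


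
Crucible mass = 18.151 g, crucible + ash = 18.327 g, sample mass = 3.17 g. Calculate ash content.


Ash mass = 18.327 - 18.151 = 0.176 g
Ash% = 0.176 / 3.17 x 100 = 5.55%
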